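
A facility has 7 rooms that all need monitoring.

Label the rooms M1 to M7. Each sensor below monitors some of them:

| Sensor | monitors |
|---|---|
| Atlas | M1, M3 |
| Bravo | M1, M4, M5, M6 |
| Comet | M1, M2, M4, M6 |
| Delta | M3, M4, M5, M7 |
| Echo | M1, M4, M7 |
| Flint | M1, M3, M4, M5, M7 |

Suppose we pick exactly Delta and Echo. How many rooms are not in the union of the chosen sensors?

Union of Delta, Echo = {M1, M3, M4, M5, M7}.
Not covered: M2, M6 — 2 rooms.

2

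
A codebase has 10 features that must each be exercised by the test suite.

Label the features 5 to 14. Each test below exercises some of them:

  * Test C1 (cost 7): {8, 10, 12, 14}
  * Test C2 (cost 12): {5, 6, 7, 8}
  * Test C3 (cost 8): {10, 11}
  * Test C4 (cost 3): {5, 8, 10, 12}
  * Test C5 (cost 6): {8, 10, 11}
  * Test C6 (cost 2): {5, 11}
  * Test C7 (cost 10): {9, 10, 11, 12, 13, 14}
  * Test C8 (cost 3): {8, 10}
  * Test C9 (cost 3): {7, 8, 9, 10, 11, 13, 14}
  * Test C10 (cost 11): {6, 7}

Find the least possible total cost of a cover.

17

C4, C9, C10 together cover every feature (C4 ∪ C9 ∪ C10 = {5, 6, 7, 8, 9, 10, 11, 12, 13, 14}); total cost 3 + 3 + 11 = 17.
No covering selection has total cost below 17.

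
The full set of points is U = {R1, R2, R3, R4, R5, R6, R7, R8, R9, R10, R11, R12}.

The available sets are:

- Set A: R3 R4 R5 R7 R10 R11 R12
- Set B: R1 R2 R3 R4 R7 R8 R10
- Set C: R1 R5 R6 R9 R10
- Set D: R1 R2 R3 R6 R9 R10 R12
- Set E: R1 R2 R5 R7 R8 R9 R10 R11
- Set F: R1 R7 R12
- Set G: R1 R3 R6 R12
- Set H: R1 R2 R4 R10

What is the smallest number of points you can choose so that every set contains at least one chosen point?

2

Take T = {R1, R7}. Each listed set contains at least one of these, so T is a hitting set of size 2.
No single point lies in every set, so at least 2 are needed and 2 is optimal.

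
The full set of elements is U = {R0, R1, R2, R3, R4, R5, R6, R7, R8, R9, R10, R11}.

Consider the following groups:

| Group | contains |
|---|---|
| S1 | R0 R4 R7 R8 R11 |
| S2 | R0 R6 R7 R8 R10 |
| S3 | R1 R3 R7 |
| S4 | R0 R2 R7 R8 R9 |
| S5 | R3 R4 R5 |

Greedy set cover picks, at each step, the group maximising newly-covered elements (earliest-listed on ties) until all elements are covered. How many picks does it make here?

Greedy: pick S1 (covers 5 new) → pick S2 (covers 2 new) → pick S3 (covers 2 new) → pick S4 (covers 2 new) → pick S5 (covers 1 new). Total picks: 5.

5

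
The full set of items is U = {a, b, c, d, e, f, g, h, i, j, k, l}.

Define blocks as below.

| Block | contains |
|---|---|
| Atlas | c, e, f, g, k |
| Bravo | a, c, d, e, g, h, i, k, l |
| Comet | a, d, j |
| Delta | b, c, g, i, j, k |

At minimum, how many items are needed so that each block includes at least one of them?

2

Take T = {g, j}. Each listed block contains at least one of these, so T is a hitting set of size 2.
The blocks Atlas, Comet are pairwise disjoint, so any hitting set needs a separate item for each — at least 2. Hence 2 is optimal.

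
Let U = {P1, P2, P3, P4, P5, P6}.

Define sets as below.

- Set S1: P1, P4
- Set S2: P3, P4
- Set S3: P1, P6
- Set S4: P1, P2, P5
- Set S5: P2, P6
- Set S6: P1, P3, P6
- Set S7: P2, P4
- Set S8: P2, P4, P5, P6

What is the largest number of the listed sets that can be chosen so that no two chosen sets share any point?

2

S6, S7 are pairwise disjoint (S6={P1,P3,P6}; S7={P2,P4}).
Every remaining set overlaps one of these, and no 3 of the listed sets are pairwise disjoint, so 2 is the maximum.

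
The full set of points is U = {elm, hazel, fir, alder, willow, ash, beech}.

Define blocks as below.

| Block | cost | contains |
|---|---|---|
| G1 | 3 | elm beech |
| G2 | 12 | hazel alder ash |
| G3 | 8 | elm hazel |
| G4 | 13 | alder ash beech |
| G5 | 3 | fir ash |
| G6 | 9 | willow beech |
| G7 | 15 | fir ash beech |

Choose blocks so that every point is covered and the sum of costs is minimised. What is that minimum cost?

G1, G2, G5, G6 together cover every point (G1 ∪ G2 ∪ G5 ∪ G6 = {elm, hazel, fir, alder, willow, ash, beech}); total cost 3 + 12 + 3 + 9 = 27.
No covering selection has total cost below 27.

27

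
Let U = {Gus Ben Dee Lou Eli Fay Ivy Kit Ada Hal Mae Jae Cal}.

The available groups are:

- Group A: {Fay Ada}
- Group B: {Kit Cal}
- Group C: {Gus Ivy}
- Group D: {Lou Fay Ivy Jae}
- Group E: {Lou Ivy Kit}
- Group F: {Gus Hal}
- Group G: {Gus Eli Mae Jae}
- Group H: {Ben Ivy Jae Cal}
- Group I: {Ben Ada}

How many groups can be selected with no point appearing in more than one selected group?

B, D, F, I are pairwise disjoint (B={Kit,Cal}; D={Lou,Fay,Ivy,Jae}; F={Gus,Hal}; I={Ben,Ada}).
Every remaining group overlaps one of these, and no 5 of the listed groups are pairwise disjoint, so 4 is the maximum.

4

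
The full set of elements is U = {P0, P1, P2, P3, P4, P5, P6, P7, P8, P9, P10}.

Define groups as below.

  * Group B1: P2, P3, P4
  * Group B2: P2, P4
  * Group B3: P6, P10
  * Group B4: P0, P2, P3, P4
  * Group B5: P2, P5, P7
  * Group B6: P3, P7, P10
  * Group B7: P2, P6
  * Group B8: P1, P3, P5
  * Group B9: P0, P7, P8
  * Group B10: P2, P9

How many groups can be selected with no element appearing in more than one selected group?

B2, B3, B8, B9 are pairwise disjoint (B2={P2,P4}; B3={P6,P10}; B8={P1,P3,P5}; B9={P0,P7,P8}).
Every remaining group overlaps one of these, and no 5 of the listed groups are pairwise disjoint, so 4 is the maximum.

4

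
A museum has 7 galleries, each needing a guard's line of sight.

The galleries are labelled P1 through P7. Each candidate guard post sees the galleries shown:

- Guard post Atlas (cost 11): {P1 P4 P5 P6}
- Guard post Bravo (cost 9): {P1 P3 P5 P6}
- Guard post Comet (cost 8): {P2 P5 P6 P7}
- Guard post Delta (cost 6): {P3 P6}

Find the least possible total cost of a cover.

Atlas, Comet, Delta together cover every gallery (Atlas ∪ Comet ∪ Delta = {P1, P2, P3, P4, P5, P6, P7}); total cost 11 + 8 + 6 = 25.
The greedy pick Comet, Bravo, Atlas costs 28; no covering selection beats 25.

25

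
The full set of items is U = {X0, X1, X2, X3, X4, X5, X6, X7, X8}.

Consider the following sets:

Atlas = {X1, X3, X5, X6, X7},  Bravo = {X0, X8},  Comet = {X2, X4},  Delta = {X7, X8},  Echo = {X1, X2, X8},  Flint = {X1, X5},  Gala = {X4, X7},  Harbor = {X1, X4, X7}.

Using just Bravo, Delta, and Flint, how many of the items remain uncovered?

Union of Bravo, Delta, Flint = {X0, X1, X5, X7, X8}.
Not covered: X2, X3, X4, X6 — 4 items.

4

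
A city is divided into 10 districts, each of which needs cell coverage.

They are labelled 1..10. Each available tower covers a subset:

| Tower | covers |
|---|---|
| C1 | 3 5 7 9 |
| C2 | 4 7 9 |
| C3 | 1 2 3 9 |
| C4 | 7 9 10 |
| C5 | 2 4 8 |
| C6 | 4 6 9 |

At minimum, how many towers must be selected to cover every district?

C1 and C3 and C4 and C5 and C6 together: C1 ∪ C3 ∪ C4 ∪ C5 ∪ C6 = {1, 2, 3, 4, 5, 6, 7, 8, 9, 10} — every district is covered.
No 4 of the 6 towers cover everything (all 15 combinations miss at least one district), so 5 is optimal.

5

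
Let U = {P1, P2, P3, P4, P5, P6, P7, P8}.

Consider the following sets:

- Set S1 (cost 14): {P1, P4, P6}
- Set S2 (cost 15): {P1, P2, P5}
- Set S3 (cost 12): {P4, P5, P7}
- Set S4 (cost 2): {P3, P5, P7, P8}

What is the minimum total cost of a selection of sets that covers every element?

31

S1, S2, S4 together cover every element (S1 ∪ S2 ∪ S4 = {P1, P2, P3, P4, P5, P6, P7, P8}); total cost 14 + 15 + 2 = 31.
No covering selection has total cost below 31.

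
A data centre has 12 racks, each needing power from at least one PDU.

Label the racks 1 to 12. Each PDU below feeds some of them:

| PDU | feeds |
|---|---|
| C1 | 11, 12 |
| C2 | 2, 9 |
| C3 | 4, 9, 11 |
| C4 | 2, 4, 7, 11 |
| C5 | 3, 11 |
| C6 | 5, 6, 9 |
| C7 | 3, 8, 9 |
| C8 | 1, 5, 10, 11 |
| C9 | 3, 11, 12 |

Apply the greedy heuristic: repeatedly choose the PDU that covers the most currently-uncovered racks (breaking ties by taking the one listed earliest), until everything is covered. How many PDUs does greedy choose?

5

Greedy: pick C4 (covers 4 new) → pick C6 (covers 3 new) → pick C7 (covers 2 new) → pick C8 (covers 2 new) → pick C1 (covers 1 new). Total picks: 5.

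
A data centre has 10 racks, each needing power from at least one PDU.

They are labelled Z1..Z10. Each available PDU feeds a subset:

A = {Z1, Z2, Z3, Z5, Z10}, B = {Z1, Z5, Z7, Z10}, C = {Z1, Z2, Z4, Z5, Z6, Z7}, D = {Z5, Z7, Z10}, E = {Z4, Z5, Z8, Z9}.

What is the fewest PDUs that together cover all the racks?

A and C and E together: A ∪ C ∪ E = {Z1, Z2, Z3, Z4, Z5, Z6, Z7, Z8, Z9, Z10} — every rack is covered.
Only A contains Z3, so A is forced; the remaining 5 racks need at least 2 more PDUs (each remaining PDU adds at most 3) — so at least 3 PDUs are needed, and 3 is optimal.

3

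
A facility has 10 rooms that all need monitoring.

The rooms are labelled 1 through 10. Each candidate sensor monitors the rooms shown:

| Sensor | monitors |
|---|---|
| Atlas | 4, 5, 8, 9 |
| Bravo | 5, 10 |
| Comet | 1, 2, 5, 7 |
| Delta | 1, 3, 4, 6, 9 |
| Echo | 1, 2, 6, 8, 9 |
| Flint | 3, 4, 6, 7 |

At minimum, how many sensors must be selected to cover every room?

Bravo and Echo and Flint together: Bravo ∪ Echo ∪ Flint = {1, 2, 3, 4, 5, 6, 7, 8, 9, 10} — every room is covered.
Only Bravo contains 10, so Bravo is forced; the remaining 8 rooms need at least 2 more sensors (each remaining sensor adds at most 5) — so at least 3 sensors are needed, and 3 is optimal.

3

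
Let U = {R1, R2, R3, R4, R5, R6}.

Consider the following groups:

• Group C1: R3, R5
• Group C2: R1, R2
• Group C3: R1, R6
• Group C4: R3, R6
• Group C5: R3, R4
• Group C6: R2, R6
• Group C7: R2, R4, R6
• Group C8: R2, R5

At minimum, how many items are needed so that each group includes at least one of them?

H = {R1, R2, R3} meets every group (each contains at least one member of H), and |H| = 3.
The groups C3, C5, C8 are pairwise disjoint, so any hitting set needs a separate item for each — at least 3. Hence 3 is optimal.

3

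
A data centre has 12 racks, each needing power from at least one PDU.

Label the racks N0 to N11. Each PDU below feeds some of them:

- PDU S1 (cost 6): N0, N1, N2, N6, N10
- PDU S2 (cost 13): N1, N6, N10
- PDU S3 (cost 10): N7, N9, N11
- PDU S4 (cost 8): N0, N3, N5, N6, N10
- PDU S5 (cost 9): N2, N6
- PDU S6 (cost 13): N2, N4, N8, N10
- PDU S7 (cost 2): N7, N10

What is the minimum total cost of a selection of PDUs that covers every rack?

S1, S3, S4, S6 together cover every rack (S1 ∪ S3 ∪ S4 ∪ S6 = {N0, N1, N2, N3, N4, N5, N6, N7, N8, N9, N10, N11}); total cost 6 + 10 + 8 + 13 = 37.
The greedy pick S7, S1, S4, S3, S6 costs 39; no covering selection beats 37.

37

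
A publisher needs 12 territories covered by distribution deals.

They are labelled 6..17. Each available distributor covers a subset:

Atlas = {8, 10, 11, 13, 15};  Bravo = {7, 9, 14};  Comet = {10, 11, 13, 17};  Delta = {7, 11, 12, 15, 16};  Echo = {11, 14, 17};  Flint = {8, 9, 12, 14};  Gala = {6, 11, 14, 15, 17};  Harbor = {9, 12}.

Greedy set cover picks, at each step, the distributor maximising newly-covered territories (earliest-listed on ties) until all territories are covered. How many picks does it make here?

4

Greedy: pick Atlas (covers 5 new) → pick Bravo (covers 3 new) → pick Delta (covers 2 new) → pick Gala (covers 2 new). Total picks: 4.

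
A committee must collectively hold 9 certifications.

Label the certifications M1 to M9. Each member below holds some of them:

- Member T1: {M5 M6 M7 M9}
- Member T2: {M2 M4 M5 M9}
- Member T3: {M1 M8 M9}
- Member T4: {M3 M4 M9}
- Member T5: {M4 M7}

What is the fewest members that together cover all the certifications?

Take {T1, T2, T3, T4}. Their union is {M1, M2, M3, M4, M5, M6, M7, M8, M9}, which is all 9 certifications.
Only T2 contains M2, so T2 is forced; the remaining 5 certifications need at least 3 more members (each remaining member adds at most 2) — so at least 4 members are needed, and 4 is optimal.

4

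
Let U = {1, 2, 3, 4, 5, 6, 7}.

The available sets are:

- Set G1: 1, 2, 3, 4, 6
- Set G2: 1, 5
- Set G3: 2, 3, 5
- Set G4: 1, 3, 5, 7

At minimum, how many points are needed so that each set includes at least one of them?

2

Take H = {3, 5}. Each listed set contains at least one of these, so H is a hitting set of size 2.
No single point lies in every set, so at least 2 are needed and 2 is optimal.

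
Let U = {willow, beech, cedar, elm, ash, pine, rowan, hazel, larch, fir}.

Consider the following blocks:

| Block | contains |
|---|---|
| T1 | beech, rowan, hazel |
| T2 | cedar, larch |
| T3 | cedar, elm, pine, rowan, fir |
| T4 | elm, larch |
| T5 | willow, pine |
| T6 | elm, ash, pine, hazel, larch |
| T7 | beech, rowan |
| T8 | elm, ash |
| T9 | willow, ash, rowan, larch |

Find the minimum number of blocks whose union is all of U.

Take {T1, T3, T9}. Their union is {willow, beech, cedar, elm, ash, pine, rowan, hazel, larch, fir}, which is all 10 points.
Only T3 contains fir, so T3 is forced; the remaining 5 points need at least 2 more blocks (each remaining block adds at most 3) — so at least 3 blocks are needed, and 3 is optimal.

3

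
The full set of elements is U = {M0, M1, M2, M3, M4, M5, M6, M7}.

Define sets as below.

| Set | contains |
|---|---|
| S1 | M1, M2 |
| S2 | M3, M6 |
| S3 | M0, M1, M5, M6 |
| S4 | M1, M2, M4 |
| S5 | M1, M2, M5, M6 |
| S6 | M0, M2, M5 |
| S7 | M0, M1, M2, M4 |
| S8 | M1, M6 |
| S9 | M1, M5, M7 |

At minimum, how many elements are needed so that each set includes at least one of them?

The 3 elements {M2, M5, M6} hit every set.
No choice of 2 elements meets every set, so 3 is the minimum.

3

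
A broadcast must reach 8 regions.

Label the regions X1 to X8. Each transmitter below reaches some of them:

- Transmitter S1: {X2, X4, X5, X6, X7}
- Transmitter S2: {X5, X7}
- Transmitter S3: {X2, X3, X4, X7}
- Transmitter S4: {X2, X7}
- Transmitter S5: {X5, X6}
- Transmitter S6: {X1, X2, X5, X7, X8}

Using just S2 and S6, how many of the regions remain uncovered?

Union of S2, S6 = {X1, X2, X5, X7, X8}.
Not covered: X3, X4, X6 — 3 regions.

3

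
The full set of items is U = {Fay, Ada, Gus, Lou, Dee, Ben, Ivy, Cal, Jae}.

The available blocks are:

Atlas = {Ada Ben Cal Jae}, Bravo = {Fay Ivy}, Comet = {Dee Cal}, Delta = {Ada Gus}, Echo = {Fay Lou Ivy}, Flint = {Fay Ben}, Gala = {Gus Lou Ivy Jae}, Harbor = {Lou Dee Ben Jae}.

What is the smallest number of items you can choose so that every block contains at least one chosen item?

H = {Fay, Gus, Lou, Cal} meets every block (each contains at least one member of H), and |H| = 4.
No choice of 3 items meets every block, so 4 is the minimum.

4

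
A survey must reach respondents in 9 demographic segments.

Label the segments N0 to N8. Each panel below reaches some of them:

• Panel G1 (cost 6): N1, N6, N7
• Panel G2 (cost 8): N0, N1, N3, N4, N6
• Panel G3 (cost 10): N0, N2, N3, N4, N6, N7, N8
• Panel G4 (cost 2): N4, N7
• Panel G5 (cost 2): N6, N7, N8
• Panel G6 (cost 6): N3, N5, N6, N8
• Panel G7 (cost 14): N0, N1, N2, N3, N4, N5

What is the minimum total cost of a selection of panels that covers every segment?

16

G5, G7 together cover every segment (G5 ∪ G7 = {N0, N1, N2, N3, N4, N5, N6, N7, N8}); total cost 2 + 14 = 16.
The greedy pick G5, G2, G6, G3 costs 26; no covering selection beats 16.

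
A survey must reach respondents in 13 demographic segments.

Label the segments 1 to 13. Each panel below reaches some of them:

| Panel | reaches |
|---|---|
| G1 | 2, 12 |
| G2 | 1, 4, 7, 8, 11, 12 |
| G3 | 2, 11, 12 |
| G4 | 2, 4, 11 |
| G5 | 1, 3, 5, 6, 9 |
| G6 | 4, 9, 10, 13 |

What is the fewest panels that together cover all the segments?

4

Take {G2, G4, G5, G6}. Their union is {1, 2, 3, 4, 5, 6, 7, 8, 9, 10, 11, 12, 13}, which is all 13 segments.
No 3 of the 6 panels cover everything (all 20 combinations miss at least one segment), so 4 is optimal.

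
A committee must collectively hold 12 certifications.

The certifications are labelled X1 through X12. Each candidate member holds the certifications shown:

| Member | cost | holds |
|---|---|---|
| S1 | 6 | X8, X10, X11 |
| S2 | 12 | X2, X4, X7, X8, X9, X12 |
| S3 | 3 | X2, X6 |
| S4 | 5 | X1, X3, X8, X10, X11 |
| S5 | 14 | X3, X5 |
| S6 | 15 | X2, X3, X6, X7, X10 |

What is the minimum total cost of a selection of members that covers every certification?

S2, S3, S4, S5 together cover every certification (S2 ∪ S3 ∪ S4 ∪ S5 = {X1, X2, X3, X4, X5, X6, X7, X8, X9, X10, X11, X12}); total cost 12 + 3 + 5 + 14 = 34.
No covering selection has total cost below 34.

34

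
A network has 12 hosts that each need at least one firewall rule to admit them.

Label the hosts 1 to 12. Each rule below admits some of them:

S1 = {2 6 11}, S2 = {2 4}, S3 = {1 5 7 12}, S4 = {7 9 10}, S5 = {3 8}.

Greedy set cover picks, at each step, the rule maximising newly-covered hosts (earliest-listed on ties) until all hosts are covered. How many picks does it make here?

5

Greedy: pick S3 (covers 4 new) → pick S1 (covers 3 new) → pick S4 (covers 2 new) → pick S5 (covers 2 new) → pick S2 (covers 1 new). Total picks: 5.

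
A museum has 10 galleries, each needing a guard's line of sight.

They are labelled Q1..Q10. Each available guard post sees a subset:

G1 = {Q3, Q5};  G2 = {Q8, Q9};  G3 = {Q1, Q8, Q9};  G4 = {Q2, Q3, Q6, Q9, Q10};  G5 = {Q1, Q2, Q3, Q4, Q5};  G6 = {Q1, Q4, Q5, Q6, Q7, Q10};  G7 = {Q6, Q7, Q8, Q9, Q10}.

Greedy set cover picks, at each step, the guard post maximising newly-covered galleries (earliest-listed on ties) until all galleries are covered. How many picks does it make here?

Greedy: pick G6 (covers 6 new) → pick G4 (covers 3 new) → pick G2 (covers 1 new). Total picks: 3.
(The true minimum cover uses only 2 guard posts, so greedy is not optimal here.)

3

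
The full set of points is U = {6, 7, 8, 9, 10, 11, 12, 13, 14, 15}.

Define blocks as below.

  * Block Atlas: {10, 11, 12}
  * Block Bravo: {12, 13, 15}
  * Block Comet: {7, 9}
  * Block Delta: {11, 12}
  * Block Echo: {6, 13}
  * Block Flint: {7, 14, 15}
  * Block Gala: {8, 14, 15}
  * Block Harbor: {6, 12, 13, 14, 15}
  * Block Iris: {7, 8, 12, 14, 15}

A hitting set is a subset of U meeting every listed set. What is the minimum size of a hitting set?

H = {7, 11, 13, 15} meets every block (each contains at least one member of H), and |H| = 4.
The blocks Comet, Delta, Echo, Gala are pairwise disjoint, so any hitting set needs a separate point for each — at least 4. Hence 4 is optimal.

4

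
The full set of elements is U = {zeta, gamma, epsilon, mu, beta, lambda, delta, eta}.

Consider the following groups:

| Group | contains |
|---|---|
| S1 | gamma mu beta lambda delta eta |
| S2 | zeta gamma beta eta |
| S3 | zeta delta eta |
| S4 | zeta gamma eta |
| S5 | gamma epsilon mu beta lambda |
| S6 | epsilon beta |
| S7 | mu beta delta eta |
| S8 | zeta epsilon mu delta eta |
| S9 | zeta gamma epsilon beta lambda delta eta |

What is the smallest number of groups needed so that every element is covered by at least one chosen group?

S1 and S9 cover everything between them: the union {zeta, gamma, epsilon, mu, beta, lambda, delta, eta} is all of U.
No single group has all 8 elements (the largest, S9, has 7), so 2 is optimal.

2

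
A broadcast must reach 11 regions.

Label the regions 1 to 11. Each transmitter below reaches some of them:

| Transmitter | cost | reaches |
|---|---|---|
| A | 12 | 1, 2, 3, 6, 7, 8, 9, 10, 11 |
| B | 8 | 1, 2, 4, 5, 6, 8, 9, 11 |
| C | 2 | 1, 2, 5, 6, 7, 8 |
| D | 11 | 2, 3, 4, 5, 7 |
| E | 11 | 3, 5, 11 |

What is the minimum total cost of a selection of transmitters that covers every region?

20

A, B together cover every region (A ∪ B = {1, 2, 3, 4, 5, 6, 7, 8, 9, 10, 11}); total cost 12 + 8 = 20.
The greedy pick C, B, A costs 22; no covering selection beats 20.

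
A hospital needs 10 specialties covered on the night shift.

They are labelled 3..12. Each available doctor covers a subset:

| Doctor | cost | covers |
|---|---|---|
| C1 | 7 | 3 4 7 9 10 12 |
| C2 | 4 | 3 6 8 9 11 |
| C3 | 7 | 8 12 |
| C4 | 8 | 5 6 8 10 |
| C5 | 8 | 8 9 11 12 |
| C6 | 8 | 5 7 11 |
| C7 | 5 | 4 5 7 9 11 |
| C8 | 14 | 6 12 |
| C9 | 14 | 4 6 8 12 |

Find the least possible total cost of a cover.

C1, C2, C7 together cover every specialty (C1 ∪ C2 ∪ C7 = {3, 4, 5, 6, 7, 8, 9, 10, 11, 12}); total cost 7 + 4 + 5 = 16.
No covering selection has total cost below 16.

16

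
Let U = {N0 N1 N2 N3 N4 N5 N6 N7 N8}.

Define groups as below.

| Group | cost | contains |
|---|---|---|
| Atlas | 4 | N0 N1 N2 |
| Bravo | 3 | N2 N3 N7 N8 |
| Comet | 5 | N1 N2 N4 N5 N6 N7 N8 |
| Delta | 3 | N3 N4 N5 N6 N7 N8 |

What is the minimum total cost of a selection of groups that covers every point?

7

Atlas, Delta together cover every point (Atlas ∪ Delta = {N0, N1, N2, N3, N4, N5, N6, N7, N8}); total cost 4 + 3 = 7.
No covering selection has total cost below 7.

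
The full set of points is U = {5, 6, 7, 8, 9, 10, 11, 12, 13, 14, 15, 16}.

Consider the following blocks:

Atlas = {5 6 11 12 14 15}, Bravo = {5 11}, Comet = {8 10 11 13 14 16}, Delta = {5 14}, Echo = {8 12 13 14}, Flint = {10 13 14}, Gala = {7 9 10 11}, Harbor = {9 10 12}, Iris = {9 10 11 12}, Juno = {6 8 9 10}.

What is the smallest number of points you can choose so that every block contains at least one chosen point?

H = {5, 10, 13} meets every block (each contains at least one member of H), and |H| = 3.
No choice of 2 points meets every block, so 3 is the minimum.

3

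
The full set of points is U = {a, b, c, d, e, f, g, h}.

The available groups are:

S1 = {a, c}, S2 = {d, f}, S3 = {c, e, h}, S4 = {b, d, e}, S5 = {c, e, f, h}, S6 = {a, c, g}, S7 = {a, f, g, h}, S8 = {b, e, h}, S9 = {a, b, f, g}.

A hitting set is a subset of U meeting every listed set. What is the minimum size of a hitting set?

3

Take T = {a, d, e}. Each listed group contains at least one of these, so T is a hitting set of size 3.
The groups S1, S2, S8 are pairwise disjoint, so any hitting set needs a separate point for each — at least 3. Hence 3 is optimal.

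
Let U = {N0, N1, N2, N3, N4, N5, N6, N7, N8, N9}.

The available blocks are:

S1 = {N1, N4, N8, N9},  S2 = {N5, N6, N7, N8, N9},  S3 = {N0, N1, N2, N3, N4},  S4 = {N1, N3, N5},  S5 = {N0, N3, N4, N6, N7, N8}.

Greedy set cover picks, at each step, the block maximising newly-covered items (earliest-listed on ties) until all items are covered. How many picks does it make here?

4

Greedy: pick S5 (covers 6 new) → pick S1 (covers 2 new) → pick S2 (covers 1 new) → pick S3 (covers 1 new). Total picks: 4.
(The true minimum cover uses only 2 blocks, so greedy is not optimal here.)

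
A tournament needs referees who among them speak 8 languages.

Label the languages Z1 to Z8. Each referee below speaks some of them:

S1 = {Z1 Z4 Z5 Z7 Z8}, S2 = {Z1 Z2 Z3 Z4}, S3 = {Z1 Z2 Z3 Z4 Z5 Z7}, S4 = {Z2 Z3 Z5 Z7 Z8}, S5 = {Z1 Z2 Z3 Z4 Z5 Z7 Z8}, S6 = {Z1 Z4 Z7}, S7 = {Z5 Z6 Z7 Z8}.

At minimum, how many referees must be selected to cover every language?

Take {S2, S7}. Their union is {Z1, Z2, Z3, Z4, Z5, Z6, Z7, Z8}, which is all 8 languages.
No single referee has all 8 languages (the largest, S5, has 7), so 2 is optimal.

2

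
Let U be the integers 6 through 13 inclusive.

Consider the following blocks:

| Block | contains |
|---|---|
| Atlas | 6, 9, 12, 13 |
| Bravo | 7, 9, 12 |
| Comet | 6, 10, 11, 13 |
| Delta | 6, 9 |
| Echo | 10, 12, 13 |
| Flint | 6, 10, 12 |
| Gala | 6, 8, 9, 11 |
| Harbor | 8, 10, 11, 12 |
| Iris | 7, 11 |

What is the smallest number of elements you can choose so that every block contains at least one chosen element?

Take H = {7, 9, 10}. Each listed block contains at least one of these, so H is a hitting set of size 3.
The blocks Delta, Echo, Iris are pairwise disjoint, so any hitting set needs a separate element for each — at least 3. Hence 3 is optimal.

3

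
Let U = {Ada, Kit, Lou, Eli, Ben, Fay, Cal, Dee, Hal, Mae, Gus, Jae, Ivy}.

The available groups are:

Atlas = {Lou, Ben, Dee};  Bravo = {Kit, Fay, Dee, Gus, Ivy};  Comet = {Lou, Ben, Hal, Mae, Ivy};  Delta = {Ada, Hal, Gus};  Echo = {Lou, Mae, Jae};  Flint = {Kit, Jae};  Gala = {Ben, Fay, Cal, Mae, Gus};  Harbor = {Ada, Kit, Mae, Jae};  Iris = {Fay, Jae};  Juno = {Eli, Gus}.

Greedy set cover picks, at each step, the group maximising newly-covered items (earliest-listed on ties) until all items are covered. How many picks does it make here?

Greedy: pick Bravo (covers 5 new) → pick Comet (covers 4 new) → pick Harbor (covers 2 new) → pick Gala (covers 1 new) → pick Juno (covers 1 new). Total picks: 5.

5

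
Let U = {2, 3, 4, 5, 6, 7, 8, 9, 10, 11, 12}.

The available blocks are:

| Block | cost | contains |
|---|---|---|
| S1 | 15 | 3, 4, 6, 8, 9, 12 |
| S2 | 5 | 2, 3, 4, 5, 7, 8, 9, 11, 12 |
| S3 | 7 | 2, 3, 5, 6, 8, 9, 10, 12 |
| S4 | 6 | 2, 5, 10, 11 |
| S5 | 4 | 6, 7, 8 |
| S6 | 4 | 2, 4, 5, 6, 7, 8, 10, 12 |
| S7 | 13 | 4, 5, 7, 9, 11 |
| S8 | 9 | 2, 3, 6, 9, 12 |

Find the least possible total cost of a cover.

9

S2, S6 together cover every element (S2 ∪ S6 = {2, 3, 4, 5, 6, 7, 8, 9, 10, 11, 12}); total cost 5 + 4 = 9.
No covering selection has total cost below 9.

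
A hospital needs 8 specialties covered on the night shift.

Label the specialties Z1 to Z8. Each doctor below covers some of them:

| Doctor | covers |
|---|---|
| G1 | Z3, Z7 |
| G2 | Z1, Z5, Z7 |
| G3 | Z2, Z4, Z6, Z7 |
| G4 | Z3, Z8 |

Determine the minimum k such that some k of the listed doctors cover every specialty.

Take {G2, G3, G4}. Their union is {Z1, Z2, Z3, Z4, Z5, Z6, Z7, Z8}, which is all 8 specialties.
Only G2 contains Z1, so G2 is forced; the remaining 5 specialties need at least 2 more doctors (each remaining doctor adds at most 3) — so at least 3 doctors are needed, and 3 is optimal.

3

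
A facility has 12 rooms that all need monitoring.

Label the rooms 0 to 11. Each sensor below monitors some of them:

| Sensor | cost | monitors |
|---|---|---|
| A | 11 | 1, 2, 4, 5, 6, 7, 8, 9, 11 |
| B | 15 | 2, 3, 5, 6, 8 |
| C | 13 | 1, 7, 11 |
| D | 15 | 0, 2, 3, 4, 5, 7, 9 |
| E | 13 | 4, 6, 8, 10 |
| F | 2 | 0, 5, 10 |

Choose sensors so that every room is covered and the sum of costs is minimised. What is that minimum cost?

28

A, B, F together cover every room (A ∪ B ∪ F = {0, 1, 2, 3, 4, 5, 6, 7, 8, 9, 10, 11}); total cost 11 + 15 + 2 = 28.
No covering selection has total cost below 28.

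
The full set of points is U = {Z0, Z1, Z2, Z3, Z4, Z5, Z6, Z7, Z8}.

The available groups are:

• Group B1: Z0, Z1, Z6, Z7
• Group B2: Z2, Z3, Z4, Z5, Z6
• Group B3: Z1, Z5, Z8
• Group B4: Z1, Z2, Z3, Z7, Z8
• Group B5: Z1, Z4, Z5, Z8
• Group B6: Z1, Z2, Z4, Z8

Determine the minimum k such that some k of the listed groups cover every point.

3

B1 and B2 and B5 together: B1 ∪ B2 ∪ B5 = {Z0, Z1, Z2, Z3, Z4, Z5, Z6, Z7, Z8} — every point is covered.
Only B1 contains Z0, so B1 is forced; the remaining 5 points need at least 2 more groups (each remaining group adds at most 4) — so at least 3 groups are needed, and 3 is optimal.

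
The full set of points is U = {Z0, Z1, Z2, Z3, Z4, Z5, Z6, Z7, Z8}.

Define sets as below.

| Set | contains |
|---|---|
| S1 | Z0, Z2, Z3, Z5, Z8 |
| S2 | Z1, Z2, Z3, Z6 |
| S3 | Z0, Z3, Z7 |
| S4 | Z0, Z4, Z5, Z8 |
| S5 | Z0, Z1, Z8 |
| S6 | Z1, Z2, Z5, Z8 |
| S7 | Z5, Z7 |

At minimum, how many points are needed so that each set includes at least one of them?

3

The 3 points {Z2, Z7, Z8} hit every set.
No choice of 2 points meets every set, so 3 is the minimum.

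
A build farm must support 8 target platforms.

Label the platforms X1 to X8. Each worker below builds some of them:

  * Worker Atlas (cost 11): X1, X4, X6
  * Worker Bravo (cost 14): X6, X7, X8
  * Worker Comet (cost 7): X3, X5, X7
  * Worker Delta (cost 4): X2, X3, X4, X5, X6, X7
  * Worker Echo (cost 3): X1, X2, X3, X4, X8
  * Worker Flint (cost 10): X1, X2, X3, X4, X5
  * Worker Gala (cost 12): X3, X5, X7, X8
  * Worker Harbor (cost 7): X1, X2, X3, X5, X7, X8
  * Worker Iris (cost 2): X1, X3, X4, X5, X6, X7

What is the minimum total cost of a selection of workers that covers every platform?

Echo, Iris together cover every platform (Echo ∪ Iris = {X1, X2, X3, X4, X5, X6, X7, X8}); total cost 3 + 2 = 5.
No covering selection has total cost below 5.

5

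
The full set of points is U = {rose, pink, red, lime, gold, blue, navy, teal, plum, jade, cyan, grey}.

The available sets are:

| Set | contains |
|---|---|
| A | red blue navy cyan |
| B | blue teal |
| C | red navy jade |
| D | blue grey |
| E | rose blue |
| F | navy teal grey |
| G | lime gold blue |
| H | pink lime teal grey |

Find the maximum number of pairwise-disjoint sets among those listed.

C, E, H are pairwise disjoint (C={red,navy,jade}; E={rose,blue}; H={pink,lime,teal,grey}).
Every remaining set overlaps one of these, and no 4 of the listed sets are pairwise disjoint, so 3 is the maximum.

3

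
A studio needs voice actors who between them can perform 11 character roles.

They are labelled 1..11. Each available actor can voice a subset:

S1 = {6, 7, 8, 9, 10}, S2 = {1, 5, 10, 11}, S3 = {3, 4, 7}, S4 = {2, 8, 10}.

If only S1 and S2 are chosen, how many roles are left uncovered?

3

Union of S1, S2 = {1, 5, 6, 7, 8, 9, 10, 11}.
Not covered: 2, 3, 4 — 3 roles.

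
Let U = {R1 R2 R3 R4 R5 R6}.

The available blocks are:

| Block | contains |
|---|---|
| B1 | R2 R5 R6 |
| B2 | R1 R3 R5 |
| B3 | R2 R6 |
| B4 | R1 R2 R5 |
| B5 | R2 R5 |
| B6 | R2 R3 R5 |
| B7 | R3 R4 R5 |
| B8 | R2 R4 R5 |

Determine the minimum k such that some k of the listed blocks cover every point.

Take {B3, B4, B7}. Their union is {R1, R2, R3, R4, R5, R6}, which is all 6 points.
No 2 of the 8 blocks cover everything (all 28 combinations miss at least one point), so 3 is optimal.

3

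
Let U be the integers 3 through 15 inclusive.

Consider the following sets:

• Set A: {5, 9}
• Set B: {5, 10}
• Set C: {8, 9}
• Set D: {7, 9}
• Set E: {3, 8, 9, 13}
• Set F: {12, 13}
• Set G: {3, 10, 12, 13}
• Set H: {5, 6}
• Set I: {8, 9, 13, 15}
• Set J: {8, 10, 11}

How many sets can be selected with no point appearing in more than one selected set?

4

D, F, H, J are pairwise disjoint (D={7,9}; F={12,13}; H={5,6}; J={8,10,11}).
Every remaining set overlaps one of these, and no 5 of the listed sets are pairwise disjoint, so 4 is the maximum.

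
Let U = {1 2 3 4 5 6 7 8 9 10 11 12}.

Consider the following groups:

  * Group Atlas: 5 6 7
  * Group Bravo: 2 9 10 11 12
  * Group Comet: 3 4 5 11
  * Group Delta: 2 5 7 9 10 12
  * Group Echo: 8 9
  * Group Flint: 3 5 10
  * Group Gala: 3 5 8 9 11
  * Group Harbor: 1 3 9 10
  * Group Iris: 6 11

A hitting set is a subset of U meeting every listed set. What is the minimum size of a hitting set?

H = {5, 9, 11} meets every group (each contains at least one member of H), and |H| = 3.
The groups Echo, Flint, Iris are pairwise disjoint, so any hitting set needs a separate point for each — at least 3. Hence 3 is optimal.

3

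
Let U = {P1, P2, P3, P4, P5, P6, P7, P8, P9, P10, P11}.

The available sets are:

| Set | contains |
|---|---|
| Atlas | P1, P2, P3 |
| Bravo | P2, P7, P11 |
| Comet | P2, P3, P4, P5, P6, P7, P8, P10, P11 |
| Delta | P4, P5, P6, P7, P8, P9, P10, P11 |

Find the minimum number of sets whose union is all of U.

2

Atlas and Delta together: Atlas ∪ Delta = {P1, P2, P3, P4, P5, P6, P7, P8, P9, P10, P11} — every item is covered.
No single set has all 11 items (the largest, Comet, has 9), so 2 is optimal.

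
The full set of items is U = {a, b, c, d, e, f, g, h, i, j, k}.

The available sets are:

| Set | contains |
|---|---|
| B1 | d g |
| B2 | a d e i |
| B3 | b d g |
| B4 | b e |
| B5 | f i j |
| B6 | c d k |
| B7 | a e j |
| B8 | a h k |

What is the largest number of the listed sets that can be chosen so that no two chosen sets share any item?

B1, B4, B5, B8 are pairwise disjoint (B1={d,g}; B4={b,e}; B5={f,i,j}; B8={a,h,k}).
Every remaining set overlaps one of these, and no 5 of the listed sets are pairwise disjoint, so 4 is the maximum.

4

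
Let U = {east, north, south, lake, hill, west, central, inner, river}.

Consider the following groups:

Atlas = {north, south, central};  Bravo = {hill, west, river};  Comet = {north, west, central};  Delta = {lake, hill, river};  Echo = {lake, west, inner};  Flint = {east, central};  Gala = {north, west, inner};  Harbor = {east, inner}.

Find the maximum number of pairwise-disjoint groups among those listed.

Comet, Delta, Harbor are pairwise disjoint (Comet={north,west,central}; Delta={lake,hill,river}; Harbor={east,inner}).
Every remaining group overlaps one of these, and no 4 of the listed groups are pairwise disjoint, so 3 is the maximum.

3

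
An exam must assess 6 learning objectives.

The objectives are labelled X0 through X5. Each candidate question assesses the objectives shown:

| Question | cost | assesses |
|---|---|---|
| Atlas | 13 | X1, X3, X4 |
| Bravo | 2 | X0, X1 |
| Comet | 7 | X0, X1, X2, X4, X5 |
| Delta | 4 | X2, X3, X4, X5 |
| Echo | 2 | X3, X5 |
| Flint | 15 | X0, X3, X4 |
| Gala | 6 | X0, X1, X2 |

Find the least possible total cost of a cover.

6

Bravo, Delta together cover every objective (Bravo ∪ Delta = {X0, X1, X2, X3, X4, X5}); total cost 2 + 4 = 6.
No covering selection has total cost below 6.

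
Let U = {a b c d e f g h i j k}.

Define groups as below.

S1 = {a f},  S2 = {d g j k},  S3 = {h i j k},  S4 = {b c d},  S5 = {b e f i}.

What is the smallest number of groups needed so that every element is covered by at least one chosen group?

S1 and S2 and S3 and S4 and S5 together: S1 ∪ S2 ∪ S3 ∪ S4 ∪ S5 = {a, b, c, d, e, f, g, h, i, j, k} — every element is covered.
No 4 of the 5 groups cover everything (all 5 combinations miss at least one element), so 5 is optimal.

5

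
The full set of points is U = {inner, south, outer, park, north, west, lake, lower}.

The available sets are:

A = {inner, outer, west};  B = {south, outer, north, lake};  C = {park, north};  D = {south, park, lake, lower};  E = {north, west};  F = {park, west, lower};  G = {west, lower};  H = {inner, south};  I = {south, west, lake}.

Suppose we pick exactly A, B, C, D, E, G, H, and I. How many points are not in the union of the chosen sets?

0

Union of A, B, C, D, E, G, H, I = {inner, south, outer, park, north, west, lake, lower} — that's every point, so 0 are uncovered.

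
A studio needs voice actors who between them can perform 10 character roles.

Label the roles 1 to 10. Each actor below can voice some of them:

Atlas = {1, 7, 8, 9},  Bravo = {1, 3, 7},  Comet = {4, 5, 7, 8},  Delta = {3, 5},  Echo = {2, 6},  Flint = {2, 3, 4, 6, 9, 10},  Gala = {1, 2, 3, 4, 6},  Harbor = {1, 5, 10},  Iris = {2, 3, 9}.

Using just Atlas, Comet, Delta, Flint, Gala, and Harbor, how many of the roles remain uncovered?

Union of Atlas, Comet, Delta, Flint, Gala, Harbor = {1, 2, 3, 4, 5, 6, 7, 8, 9, 10} — that's every role, so 0 are uncovered.

0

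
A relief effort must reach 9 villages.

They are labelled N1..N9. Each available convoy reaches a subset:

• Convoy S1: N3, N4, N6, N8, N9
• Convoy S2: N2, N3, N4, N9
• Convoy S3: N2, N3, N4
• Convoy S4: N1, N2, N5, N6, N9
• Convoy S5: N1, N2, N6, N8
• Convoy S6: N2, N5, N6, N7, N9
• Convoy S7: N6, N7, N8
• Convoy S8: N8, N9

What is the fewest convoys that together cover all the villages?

Take {S3, S4, S7}. Their union is {N1, N2, N3, N4, N5, N6, N7, N8, N9}, which is all 9 villages.
No 2 of the 8 convoys cover everything (all 28 combinations miss at least one village), so 3 is optimal.

3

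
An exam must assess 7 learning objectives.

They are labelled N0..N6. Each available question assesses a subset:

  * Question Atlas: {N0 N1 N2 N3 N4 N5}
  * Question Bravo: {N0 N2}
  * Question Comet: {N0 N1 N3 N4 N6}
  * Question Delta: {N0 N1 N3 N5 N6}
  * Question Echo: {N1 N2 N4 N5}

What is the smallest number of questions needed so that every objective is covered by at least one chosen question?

Take {Delta, Echo}. Their union is {N0, N1, N2, N3, N4, N5, N6}, which is all 7 objectives.
No single question has all 7 objectives (the largest, Atlas, has 6), so 2 is optimal.

2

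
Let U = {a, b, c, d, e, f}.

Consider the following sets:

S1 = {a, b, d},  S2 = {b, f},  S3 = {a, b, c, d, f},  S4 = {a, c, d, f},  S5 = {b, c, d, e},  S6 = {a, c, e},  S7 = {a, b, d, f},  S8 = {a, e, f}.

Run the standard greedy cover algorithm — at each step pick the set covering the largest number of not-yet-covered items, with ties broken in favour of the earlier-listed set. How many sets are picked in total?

2

Greedy: pick S3 (covers 5 new) → pick S5 (covers 1 new). Total picks: 2.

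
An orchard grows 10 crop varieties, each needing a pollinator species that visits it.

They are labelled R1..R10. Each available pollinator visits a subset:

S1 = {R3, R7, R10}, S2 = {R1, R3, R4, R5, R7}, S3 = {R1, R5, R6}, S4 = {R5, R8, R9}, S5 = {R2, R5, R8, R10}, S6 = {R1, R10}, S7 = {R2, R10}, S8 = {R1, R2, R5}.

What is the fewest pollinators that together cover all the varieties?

S2 and S3 and S4 and S7 together: S2 ∪ S3 ∪ S4 ∪ S7 = {R1, R2, R3, R4, R5, R6, R7, R8, R9, R10} — every variety is covered.
Only S3 contains R6, so S3 is forced; the remaining 7 varieties need at least 3 more pollinators (each remaining pollinator adds at most 3) — so at least 4 pollinators are needed, and 4 is optimal.

4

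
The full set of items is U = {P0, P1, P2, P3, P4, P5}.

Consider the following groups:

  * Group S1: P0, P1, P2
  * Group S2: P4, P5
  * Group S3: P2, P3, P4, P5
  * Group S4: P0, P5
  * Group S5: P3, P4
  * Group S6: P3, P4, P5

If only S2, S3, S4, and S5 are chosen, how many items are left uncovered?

1

Union of S2, S3, S4, S5 = {P0, P2, P3, P4, P5}.
Not covered: P1 — 1 item.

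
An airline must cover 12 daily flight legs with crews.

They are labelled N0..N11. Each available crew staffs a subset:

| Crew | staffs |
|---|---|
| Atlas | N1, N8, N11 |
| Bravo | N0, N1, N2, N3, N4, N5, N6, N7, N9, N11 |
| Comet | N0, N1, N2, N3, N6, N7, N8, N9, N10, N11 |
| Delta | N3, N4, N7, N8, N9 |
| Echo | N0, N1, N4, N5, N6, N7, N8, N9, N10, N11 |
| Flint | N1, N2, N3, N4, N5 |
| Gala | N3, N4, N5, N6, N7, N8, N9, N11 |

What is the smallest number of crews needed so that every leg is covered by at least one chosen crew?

2

Bravo and Comet together: Bravo ∪ Comet = {N0, N1, N2, N3, N4, N5, N6, N7, N8, N9, N10, N11} — every leg is covered.
No single crew has all 12 legs (the largest, Bravo, has 10), so 2 is optimal.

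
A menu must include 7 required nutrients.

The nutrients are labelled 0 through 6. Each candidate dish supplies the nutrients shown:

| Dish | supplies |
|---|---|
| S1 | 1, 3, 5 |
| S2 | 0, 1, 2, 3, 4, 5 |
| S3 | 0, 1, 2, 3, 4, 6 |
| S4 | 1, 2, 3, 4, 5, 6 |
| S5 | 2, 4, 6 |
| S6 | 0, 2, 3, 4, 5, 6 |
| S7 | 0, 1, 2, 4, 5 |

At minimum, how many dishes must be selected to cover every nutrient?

S4 and S7 together: S4 ∪ S7 = {0, 1, 2, 3, 4, 5, 6} — every nutrient is covered.
No single dish has all 7 nutrients (the largest, S2, has 6), so 2 is optimal.

2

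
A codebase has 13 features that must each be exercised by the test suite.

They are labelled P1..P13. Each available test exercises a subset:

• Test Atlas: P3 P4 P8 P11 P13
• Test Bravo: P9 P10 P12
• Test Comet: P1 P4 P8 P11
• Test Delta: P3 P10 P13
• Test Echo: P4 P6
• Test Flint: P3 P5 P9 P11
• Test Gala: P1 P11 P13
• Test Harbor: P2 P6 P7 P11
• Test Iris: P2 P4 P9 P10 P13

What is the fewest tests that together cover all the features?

5

Take {Bravo, Comet, Flint, Gala, Harbor}. Their union is {P1, P2, P3, P4, P5, P6, P7, P8, P9, P10, P11, P12, P13}, which is all 13 features.
No 4 of the 9 tests cover everything (all 126 combinations miss at least one feature), so 5 is optimal.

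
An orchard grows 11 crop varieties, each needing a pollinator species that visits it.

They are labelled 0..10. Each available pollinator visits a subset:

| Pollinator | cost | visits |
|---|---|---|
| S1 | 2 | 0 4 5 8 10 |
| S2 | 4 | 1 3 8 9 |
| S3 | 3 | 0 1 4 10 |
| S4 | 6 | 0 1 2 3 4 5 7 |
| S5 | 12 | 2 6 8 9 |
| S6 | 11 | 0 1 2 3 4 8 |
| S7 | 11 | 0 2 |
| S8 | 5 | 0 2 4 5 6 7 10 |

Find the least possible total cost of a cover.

S2, S8 together cover every variety (S2 ∪ S8 = {0, 1, 2, 3, 4, 5, 6, 7, 8, 9, 10}); total cost 4 + 5 = 9.
The greedy pick S1, S2, S8 costs 11; no covering selection beats 9.

9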